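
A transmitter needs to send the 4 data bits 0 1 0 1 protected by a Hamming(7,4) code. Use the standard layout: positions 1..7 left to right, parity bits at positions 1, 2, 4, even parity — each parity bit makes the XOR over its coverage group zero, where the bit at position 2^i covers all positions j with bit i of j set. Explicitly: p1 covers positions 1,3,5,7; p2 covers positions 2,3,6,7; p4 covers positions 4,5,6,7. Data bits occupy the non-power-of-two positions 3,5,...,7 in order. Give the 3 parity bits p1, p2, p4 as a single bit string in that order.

010

Place data bits at non-power-of-two positions: b3=0, b5=1, b6=0, b7=1.
p1 = XOR of data positions {3,5,7} = 0⊕1⊕1 = 0
p2 = XOR of data positions {3,6,7} = 0⊕0⊕1 = 1
p4 = XOR of data positions {5,6,7} = 1⊕0⊕1 = 0
Parity bits p1,p2,p4 = 010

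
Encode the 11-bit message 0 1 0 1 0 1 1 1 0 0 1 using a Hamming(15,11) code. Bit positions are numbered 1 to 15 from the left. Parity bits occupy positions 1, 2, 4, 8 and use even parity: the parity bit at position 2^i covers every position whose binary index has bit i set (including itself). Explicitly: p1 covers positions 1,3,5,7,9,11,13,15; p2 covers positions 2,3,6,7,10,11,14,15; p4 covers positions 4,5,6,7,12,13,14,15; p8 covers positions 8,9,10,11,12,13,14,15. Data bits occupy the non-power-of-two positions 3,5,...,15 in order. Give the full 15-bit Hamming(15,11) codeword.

000010100111001

Place data bits at non-power-of-two positions: b3=0, b5=1, b6=0, b7=1, b9=0, b10=1, b11=1, b12=1, b13=0, b14=0, b15=1.
p1 = XOR of data positions {3,5,7,9,11,13,15} = 0⊕1⊕1⊕0⊕1⊕0⊕1 = 0
p2 = XOR of data positions {3,6,7,10,11,14,15} = 0⊕0⊕1⊕1⊕1⊕0⊕1 = 0
p4 = XOR of data positions {5,6,7,12,13,14,15} = 1⊕0⊕1⊕1⊕0⊕0⊕1 = 0
p8 = XOR of data positions {9,10,11,12,13,14,15} = 0⊕1⊕1⊕1⊕0⊕0⊕1 = 0
Codeword b1..b15 = 000010100111001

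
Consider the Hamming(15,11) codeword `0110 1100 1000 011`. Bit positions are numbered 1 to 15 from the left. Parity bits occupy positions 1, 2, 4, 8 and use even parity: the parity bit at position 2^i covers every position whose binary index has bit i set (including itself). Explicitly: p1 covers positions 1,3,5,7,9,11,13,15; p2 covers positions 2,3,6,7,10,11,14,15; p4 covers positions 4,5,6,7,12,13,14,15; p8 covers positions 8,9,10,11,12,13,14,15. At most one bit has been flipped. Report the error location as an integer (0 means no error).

10

s1: b1⊕b3⊕b5⊕b7⊕b9⊕b11⊕b13⊕b15 = 0⊕1⊕1⊕0⊕1⊕0⊕0⊕1 = 0
s2: b2⊕b3⊕b6⊕b7⊕b10⊕b11⊕b14⊕b15 = 1⊕1⊕1⊕0⊕0⊕0⊕1⊕1 = 1
s4: b4⊕b5⊕b6⊕b7⊕b12⊕b13⊕b14⊕b15 = 0⊕1⊕1⊕0⊕0⊕0⊕1⊕1 = 0
s8: b8⊕b9⊕b10⊕b11⊕b12⊕b13⊕b14⊕b15 = 0⊕1⊕0⊕0⊕0⊕0⊕1⊕1 = 1
Syndrome (s8...s1) = 1010 → position 10.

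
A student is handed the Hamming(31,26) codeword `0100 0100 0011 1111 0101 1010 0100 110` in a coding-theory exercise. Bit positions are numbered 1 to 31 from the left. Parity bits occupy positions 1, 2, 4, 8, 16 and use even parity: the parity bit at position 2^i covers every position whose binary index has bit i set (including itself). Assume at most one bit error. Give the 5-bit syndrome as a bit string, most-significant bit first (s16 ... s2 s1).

00010

s1: b1⊕b3⊕b5⊕b7⊕b9⊕b11⊕b13⊕b15⊕b17⊕b19⊕b21⊕b23⊕b25⊕b27⊕b29⊕b31 = 0⊕0⊕0⊕0⊕0⊕1⊕1⊕1⊕0⊕0⊕1⊕1⊕0⊕0⊕1⊕0 = 0
s2: b2⊕b3⊕b6⊕b7⊕b10⊕b11⊕b14⊕b15⊕b18⊕b19⊕b22⊕b23⊕b26⊕b27⊕b30⊕b31 = 1⊕0⊕1⊕0⊕0⊕1⊕1⊕1⊕1⊕0⊕0⊕1⊕1⊕0⊕1⊕0 = 1
s4: b4⊕b5⊕b6⊕b7⊕b12⊕b13⊕b14⊕b15⊕b20⊕b21⊕b22⊕b23⊕b28⊕b29⊕b30⊕b31 = 0⊕0⊕1⊕0⊕1⊕1⊕1⊕1⊕1⊕1⊕0⊕1⊕0⊕1⊕1⊕0 = 0
s8: b8⊕b9⊕b10⊕b11⊕b12⊕b13⊕b14⊕b15⊕b24⊕b25⊕b26⊕b27⊕b28⊕b29⊕b30⊕b31 = 0⊕0⊕0⊕1⊕1⊕1⊕1⊕1⊕0⊕0⊕1⊕0⊕0⊕1⊕1⊕0 = 0
s16: b16⊕b17⊕b18⊕b19⊕b20⊕b21⊕b22⊕b23⊕b24⊕b25⊕b26⊕b27⊕b28⊕b29⊕b30⊕b31 = 1⊕0⊕1⊕0⊕1⊕1⊕0⊕1⊕0⊕0⊕1⊕0⊕0⊕1⊕1⊕0 = 0
Syndrome (s16...s1) = 00010 → position 2.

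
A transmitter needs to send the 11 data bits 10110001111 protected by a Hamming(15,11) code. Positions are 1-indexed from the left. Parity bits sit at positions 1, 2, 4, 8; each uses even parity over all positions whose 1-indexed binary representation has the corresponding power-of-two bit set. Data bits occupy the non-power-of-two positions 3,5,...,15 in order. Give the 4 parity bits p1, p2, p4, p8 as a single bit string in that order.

Place data bits at non-power-of-two positions: b3=1, b5=0, b6=1, b7=1, b9=0, b10=0, b11=0, b12=1, b13=1, b14=1, b15=1.
p1 = XOR of data positions {3,5,7,9,11,13,15} = 1⊕0⊕1⊕0⊕0⊕1⊕1 = 0
p2 = XOR of data positions {3,6,7,10,11,14,15} = 1⊕1⊕1⊕0⊕0⊕1⊕1 = 1
p4 = XOR of data positions {5,6,7,12,13,14,15} = 0⊕1⊕1⊕1⊕1⊕1⊕1 = 0
p8 = XOR of data positions {9,10,11,12,13,14,15} = 0⊕0⊕0⊕1⊕1⊕1⊕1 = 0
Parity bits p1,p2,p4,p8 = 0100

0100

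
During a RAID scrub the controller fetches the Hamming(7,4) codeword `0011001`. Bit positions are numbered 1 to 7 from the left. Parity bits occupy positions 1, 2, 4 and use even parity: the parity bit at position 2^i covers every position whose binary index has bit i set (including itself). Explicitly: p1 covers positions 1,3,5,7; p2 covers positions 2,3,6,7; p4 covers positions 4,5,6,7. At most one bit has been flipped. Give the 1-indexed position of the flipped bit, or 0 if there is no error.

0

s1: b1⊕b3⊕b5⊕b7 = 0⊕1⊕0⊕1 = 0
s2: b2⊕b3⊕b6⊕b7 = 0⊕1⊕0⊕1 = 0
s4: b4⊕b5⊕b6⊕b7 = 1⊕0⊕0⊕1 = 0
Syndrome (s4...s1) = 000 → position 0 (no error).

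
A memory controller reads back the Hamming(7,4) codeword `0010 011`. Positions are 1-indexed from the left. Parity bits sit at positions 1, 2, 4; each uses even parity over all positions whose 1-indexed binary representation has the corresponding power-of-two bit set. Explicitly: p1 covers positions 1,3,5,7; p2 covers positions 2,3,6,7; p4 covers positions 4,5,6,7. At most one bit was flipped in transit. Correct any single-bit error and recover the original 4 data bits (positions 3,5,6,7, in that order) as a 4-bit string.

1011

s1: b1⊕b3⊕b5⊕b7 = 0⊕1⊕0⊕1 = 0
s2: b2⊕b3⊕b6⊕b7 = 0⊕1⊕1⊕1 = 1
s4: b4⊕b5⊕b6⊕b7 = 0⊕0⊕1⊕1 = 0
Syndrome (s4...s1) = 010 → position 2.
Flip bit 2: corrected codeword = 0110011
Data bits at positions 3,5,6,7: 1011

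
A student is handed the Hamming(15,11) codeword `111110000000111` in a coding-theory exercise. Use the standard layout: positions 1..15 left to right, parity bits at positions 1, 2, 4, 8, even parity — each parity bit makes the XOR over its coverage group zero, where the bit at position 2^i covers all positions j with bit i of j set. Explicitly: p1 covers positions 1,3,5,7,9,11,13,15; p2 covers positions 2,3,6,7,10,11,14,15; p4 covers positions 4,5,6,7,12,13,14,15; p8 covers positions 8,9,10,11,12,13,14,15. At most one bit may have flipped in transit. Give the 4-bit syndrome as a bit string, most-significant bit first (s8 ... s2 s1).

1101

s1: b1⊕b3⊕b5⊕b7⊕b9⊕b11⊕b13⊕b15 = 1⊕1⊕1⊕0⊕0⊕0⊕1⊕1 = 1
s2: b2⊕b3⊕b6⊕b7⊕b10⊕b11⊕b14⊕b15 = 1⊕1⊕0⊕0⊕0⊕0⊕1⊕1 = 0
s4: b4⊕b5⊕b6⊕b7⊕b12⊕b13⊕b14⊕b15 = 1⊕1⊕0⊕0⊕0⊕1⊕1⊕1 = 1
s8: b8⊕b9⊕b10⊕b11⊕b12⊕b13⊕b14⊕b15 = 0⊕0⊕0⊕0⊕0⊕1⊕1⊕1 = 1
Syndrome (s8...s1) = 1101 → position 13.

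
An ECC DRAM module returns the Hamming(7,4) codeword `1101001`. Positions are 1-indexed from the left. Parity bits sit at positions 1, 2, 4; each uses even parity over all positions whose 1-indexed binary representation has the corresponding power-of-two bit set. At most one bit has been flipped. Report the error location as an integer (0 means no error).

s1: b1⊕b3⊕b5⊕b7 = 1⊕0⊕0⊕1 = 0
s2: b2⊕b3⊕b6⊕b7 = 1⊕0⊕0⊕1 = 0
s4: b4⊕b5⊕b6⊕b7 = 1⊕0⊕0⊕1 = 0
Syndrome (s4...s1) = 000 → position 0 (no error).

0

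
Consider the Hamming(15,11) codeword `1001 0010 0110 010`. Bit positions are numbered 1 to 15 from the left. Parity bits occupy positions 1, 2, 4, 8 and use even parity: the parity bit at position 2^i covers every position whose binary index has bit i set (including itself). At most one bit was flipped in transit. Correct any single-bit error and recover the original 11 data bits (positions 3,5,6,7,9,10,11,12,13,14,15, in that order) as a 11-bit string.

00010110110

s1: b1⊕b3⊕b5⊕b7⊕b9⊕b11⊕b13⊕b15 = 1⊕0⊕0⊕1⊕0⊕1⊕0⊕0 = 1
s2: b2⊕b3⊕b6⊕b7⊕b10⊕b11⊕b14⊕b15 = 0⊕0⊕0⊕1⊕1⊕1⊕1⊕0 = 0
s4: b4⊕b5⊕b6⊕b7⊕b12⊕b13⊕b14⊕b15 = 1⊕0⊕0⊕1⊕0⊕0⊕1⊕0 = 1
s8: b8⊕b9⊕b10⊕b11⊕b12⊕b13⊕b14⊕b15 = 0⊕0⊕1⊕1⊕0⊕0⊕1⊕0 = 1
Syndrome (s8...s1) = 1101 → position 13.
Flip bit 13: corrected codeword = 100100100110110
Data bits at positions 3,5,6,7,9,10,11,12,13,14,15: 00010110110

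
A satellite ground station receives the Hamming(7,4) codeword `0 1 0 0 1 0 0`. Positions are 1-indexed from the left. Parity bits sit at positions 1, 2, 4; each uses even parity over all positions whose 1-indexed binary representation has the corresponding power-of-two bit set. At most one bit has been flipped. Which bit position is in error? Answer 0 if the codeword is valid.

s1: b1⊕b3⊕b5⊕b7 = 0⊕0⊕1⊕0 = 1
s2: b2⊕b3⊕b6⊕b7 = 1⊕0⊕0⊕0 = 1
s4: b4⊕b5⊕b6⊕b7 = 0⊕1⊕0⊕0 = 1
Syndrome (s4...s1) = 111 → position 7.

7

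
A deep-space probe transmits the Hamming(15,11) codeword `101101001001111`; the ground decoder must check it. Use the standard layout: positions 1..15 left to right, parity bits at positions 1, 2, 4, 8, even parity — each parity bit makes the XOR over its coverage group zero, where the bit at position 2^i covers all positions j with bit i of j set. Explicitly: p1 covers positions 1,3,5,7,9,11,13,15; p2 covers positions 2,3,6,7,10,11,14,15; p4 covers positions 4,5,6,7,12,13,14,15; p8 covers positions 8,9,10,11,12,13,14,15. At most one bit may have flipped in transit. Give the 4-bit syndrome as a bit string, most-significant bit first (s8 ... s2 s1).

s1: b1⊕b3⊕b5⊕b7⊕b9⊕b11⊕b13⊕b15 = 1⊕1⊕0⊕0⊕1⊕0⊕1⊕1 = 1
s2: b2⊕b3⊕b6⊕b7⊕b10⊕b11⊕b14⊕b15 = 0⊕1⊕1⊕0⊕0⊕0⊕1⊕1 = 0
s4: b4⊕b5⊕b6⊕b7⊕b12⊕b13⊕b14⊕b15 = 1⊕0⊕1⊕0⊕1⊕1⊕1⊕1 = 0
s8: b8⊕b9⊕b10⊕b11⊕b12⊕b13⊕b14⊕b15 = 0⊕1⊕0⊕0⊕1⊕1⊕1⊕1 = 1
Syndrome (s8...s1) = 1001 → position 9.

1001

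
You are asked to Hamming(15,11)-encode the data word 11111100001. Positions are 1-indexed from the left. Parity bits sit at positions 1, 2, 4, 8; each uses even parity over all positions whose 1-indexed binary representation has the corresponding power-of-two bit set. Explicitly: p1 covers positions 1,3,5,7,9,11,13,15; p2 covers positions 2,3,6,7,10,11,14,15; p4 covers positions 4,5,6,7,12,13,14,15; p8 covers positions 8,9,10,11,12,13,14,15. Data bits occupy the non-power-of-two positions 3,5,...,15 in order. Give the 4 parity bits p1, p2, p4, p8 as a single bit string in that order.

1101

Place data bits at non-power-of-two positions: b3=1, b5=1, b6=1, b7=1, b9=1, b10=1, b11=0, b12=0, b13=0, b14=0, b15=1.
p1 = XOR of data positions {3,5,7,9,11,13,15} = 1⊕1⊕1⊕1⊕0⊕0⊕1 = 1
p2 = XOR of data positions {3,6,7,10,11,14,15} = 1⊕1⊕1⊕1⊕0⊕0⊕1 = 1
p4 = XOR of data positions {5,6,7,12,13,14,15} = 1⊕1⊕1⊕0⊕0⊕0⊕1 = 0
p8 = XOR of data positions {9,10,11,12,13,14,15} = 1⊕1⊕0⊕0⊕0⊕0⊕1 = 1
Parity bits p1,p2,p4,p8 = 1101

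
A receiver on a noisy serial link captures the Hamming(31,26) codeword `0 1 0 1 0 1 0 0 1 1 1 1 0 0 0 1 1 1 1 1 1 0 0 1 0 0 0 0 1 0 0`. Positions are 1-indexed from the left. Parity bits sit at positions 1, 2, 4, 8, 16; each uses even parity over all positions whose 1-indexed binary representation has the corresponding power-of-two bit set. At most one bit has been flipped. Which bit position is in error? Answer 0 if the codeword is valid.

s1: b1⊕b3⊕b5⊕b7⊕b9⊕b11⊕b13⊕b15⊕b17⊕b19⊕b21⊕b23⊕b25⊕b27⊕b29⊕b31 = 0⊕0⊕0⊕0⊕1⊕1⊕0⊕0⊕1⊕1⊕1⊕0⊕0⊕0⊕1⊕0 = 0
s2: b2⊕b3⊕b6⊕b7⊕b10⊕b11⊕b14⊕b15⊕b18⊕b19⊕b22⊕b23⊕b26⊕b27⊕b30⊕b31 = 1⊕0⊕1⊕0⊕1⊕1⊕0⊕0⊕1⊕1⊕0⊕0⊕0⊕0⊕0⊕0 = 0
s4: b4⊕b5⊕b6⊕b7⊕b12⊕b13⊕b14⊕b15⊕b20⊕b21⊕b22⊕b23⊕b28⊕b29⊕b30⊕b31 = 1⊕0⊕1⊕0⊕1⊕0⊕0⊕0⊕1⊕1⊕0⊕0⊕0⊕1⊕0⊕0 = 0
s8: b8⊕b9⊕b10⊕b11⊕b12⊕b13⊕b14⊕b15⊕b24⊕b25⊕b26⊕b27⊕b28⊕b29⊕b30⊕b31 = 0⊕1⊕1⊕1⊕1⊕0⊕0⊕0⊕1⊕0⊕0⊕0⊕0⊕1⊕0⊕0 = 0
s16: b16⊕b17⊕b18⊕b19⊕b20⊕b21⊕b22⊕b23⊕b24⊕b25⊕b26⊕b27⊕b28⊕b29⊕b30⊕b31 = 1⊕1⊕1⊕1⊕1⊕1⊕0⊕0⊕1⊕0⊕0⊕0⊕0⊕1⊕0⊕0 = 0
Syndrome (s16...s1) = 00000 → position 0 (no error).

0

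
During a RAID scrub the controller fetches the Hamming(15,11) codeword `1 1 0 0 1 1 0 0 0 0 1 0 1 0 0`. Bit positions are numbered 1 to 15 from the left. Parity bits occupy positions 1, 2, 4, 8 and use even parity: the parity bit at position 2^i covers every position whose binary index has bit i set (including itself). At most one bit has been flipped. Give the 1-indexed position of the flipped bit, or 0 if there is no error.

6

s1: b1⊕b3⊕b5⊕b7⊕b9⊕b11⊕b13⊕b15 = 1⊕0⊕1⊕0⊕0⊕1⊕1⊕0 = 0
s2: b2⊕b3⊕b6⊕b7⊕b10⊕b11⊕b14⊕b15 = 1⊕0⊕1⊕0⊕0⊕1⊕0⊕0 = 1
s4: b4⊕b5⊕b6⊕b7⊕b12⊕b13⊕b14⊕b15 = 0⊕1⊕1⊕0⊕0⊕1⊕0⊕0 = 1
s8: b8⊕b9⊕b10⊕b11⊕b12⊕b13⊕b14⊕b15 = 0⊕0⊕0⊕1⊕0⊕1⊕0⊕0 = 0
Syndrome (s8...s1) = 0110 → position 6.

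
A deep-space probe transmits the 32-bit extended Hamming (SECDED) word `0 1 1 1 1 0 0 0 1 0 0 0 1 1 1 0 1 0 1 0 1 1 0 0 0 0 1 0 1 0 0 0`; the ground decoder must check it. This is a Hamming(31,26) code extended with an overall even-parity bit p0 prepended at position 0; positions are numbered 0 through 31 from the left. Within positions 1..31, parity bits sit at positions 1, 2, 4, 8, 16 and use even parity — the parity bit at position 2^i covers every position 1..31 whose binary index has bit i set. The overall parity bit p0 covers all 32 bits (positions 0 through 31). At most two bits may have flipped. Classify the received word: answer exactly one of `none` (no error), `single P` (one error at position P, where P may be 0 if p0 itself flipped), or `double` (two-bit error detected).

s1: b1⊕b3⊕b5⊕b7⊕b9⊕b11⊕b13⊕b15⊕b17⊕b19⊕b21⊕b23⊕b25⊕b27⊕b29⊕b31 = 1⊕1⊕0⊕0⊕0⊕0⊕1⊕0⊕0⊕0⊕1⊕0⊕0⊕0⊕0⊕0 = 0
s2: b2⊕b3⊕b6⊕b7⊕b10⊕b11⊕b14⊕b15⊕b18⊕b19⊕b22⊕b23⊕b26⊕b27⊕b30⊕b31 = 1⊕1⊕0⊕0⊕0⊕0⊕1⊕0⊕1⊕0⊕0⊕0⊕1⊕0⊕0⊕0 = 1
s4: b4⊕b5⊕b6⊕b7⊕b12⊕b13⊕b14⊕b15⊕b20⊕b21⊕b22⊕b23⊕b28⊕b29⊕b30⊕b31 = 1⊕0⊕0⊕0⊕1⊕1⊕1⊕0⊕1⊕1⊕0⊕0⊕1⊕0⊕0⊕0 = 1
s8: b8⊕b9⊕b10⊕b11⊕b12⊕b13⊕b14⊕b15⊕b24⊕b25⊕b26⊕b27⊕b28⊕b29⊕b30⊕b31 = 1⊕0⊕0⊕0⊕1⊕1⊕1⊕0⊕0⊕0⊕1⊕0⊕1⊕0⊕0⊕0 = 0
s16: b16⊕b17⊕b18⊕b19⊕b20⊕b21⊕b22⊕b23⊕b24⊕b25⊕b26⊕b27⊕b28⊕b29⊕b30⊕b31 = 1⊕0⊕1⊕0⊕1⊕1⊕0⊕0⊕0⊕0⊕1⊕0⊕1⊕0⊕0⊕0 = 0
Syndrome (s16...s1) = 00110 → position 6.
Overall parity (XOR of all 32 bits, including p0): 0⊕1⊕1⊕1⊕1⊕0⊕0⊕0⊕1⊕0⊕0⊕0⊕1⊕1⊕1⊕0⊕1⊕0⊕1⊕0⊕1⊕1⊕0⊕0⊕0⊕0⊕1⊕0⊕1⊕0⊕0⊕0 = 0
Overall=0, syndrome position=6 → double-bit error detected (uncorrectable).

double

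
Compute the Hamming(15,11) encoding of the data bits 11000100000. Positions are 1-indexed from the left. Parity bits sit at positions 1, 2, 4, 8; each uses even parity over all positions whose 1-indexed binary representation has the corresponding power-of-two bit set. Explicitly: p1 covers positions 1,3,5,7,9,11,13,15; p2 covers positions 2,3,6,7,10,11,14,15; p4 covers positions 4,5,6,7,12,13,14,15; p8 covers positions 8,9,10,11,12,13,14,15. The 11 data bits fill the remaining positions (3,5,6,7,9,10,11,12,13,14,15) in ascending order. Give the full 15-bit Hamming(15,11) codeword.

Place data bits at non-power-of-two positions: b3=1, b5=1, b6=0, b7=0, b9=0, b10=1, b11=0, b12=0, b13=0, b14=0, b15=0.
p1 = XOR of data positions {3,5,7,9,11,13,15} = 1⊕1⊕0⊕0⊕0⊕0⊕0 = 0
p2 = XOR of data positions {3,6,7,10,11,14,15} = 1⊕0⊕0⊕1⊕0⊕0⊕0 = 0
p4 = XOR of data positions {5,6,7,12,13,14,15} = 1⊕0⊕0⊕0⊕0⊕0⊕0 = 1
p8 = XOR of data positions {9,10,11,12,13,14,15} = 0⊕1⊕0⊕0⊕0⊕0⊕0 = 1
Codeword b1..b15 = 001110010100000

001110010100000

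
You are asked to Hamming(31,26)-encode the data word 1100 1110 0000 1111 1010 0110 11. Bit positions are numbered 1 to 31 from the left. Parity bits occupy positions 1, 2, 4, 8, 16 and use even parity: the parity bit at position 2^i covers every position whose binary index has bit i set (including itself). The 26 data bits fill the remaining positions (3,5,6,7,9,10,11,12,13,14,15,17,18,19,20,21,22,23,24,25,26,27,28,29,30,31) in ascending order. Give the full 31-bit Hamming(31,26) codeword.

Place data bits at non-power-of-two positions: b3=1, b5=1, b6=0, b7=0, b9=1, b10=1, b11=1, b12=0, b13=0, b14=0, b15=0, b17=0, b18=1, b19=1, b20=1, b21=1, b22=1, b23=0, b24=1, b25=0, b26=0, b27=1, b28=1, b29=0, b30=1, b31=1.
p1 = XOR of data positions {3,5,7,9,11,13,15,17,19,21,23,25,27,29,31} = 1⊕1⊕0⊕1⊕1⊕0⊕0⊕0⊕1⊕1⊕0⊕0⊕1⊕0⊕1 = 0
p2 = XOR of data positions {3,6,7,10,11,14,15,18,19,22,23,26,27,30,31} = 1⊕0⊕0⊕1⊕1⊕0⊕0⊕1⊕1⊕1⊕0⊕0⊕1⊕1⊕1 = 1
p4 = XOR of data positions {5,6,7,12,13,14,15,20,21,22,23,28,29,30,31} = 1⊕0⊕0⊕0⊕0⊕0⊕0⊕1⊕1⊕1⊕0⊕1⊕0⊕1⊕1 = 1
p8 = XOR of data positions {9,10,11,12,13,14,15,24,25,26,27,28,29,30,31} = 1⊕1⊕1⊕0⊕0⊕0⊕0⊕1⊕0⊕0⊕1⊕1⊕0⊕1⊕1 = 0
p16 = XOR of data positions {17,18,19,20,21,22,23,24,25,26,27,28,29,30,31} = 0⊕1⊕1⊕1⊕1⊕1⊕0⊕1⊕0⊕0⊕1⊕1⊕0⊕1⊕1 = 0
Codeword b1..b31 = 0111100011100000011111010011011

0111100011100000011111010011011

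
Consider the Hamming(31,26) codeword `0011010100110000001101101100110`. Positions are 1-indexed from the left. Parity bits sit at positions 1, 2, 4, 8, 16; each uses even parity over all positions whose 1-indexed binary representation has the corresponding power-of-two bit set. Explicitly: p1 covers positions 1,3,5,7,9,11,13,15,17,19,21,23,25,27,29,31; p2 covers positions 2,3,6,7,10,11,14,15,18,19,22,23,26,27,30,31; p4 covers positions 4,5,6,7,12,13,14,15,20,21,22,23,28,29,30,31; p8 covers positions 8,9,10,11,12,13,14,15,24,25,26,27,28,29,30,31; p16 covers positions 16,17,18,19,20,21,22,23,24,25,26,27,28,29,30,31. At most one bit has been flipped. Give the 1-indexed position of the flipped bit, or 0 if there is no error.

8

s1: b1⊕b3⊕b5⊕b7⊕b9⊕b11⊕b13⊕b15⊕b17⊕b19⊕b21⊕b23⊕b25⊕b27⊕b29⊕b31 = 0⊕1⊕0⊕0⊕0⊕1⊕0⊕0⊕0⊕1⊕0⊕1⊕1⊕0⊕1⊕0 = 0
s2: b2⊕b3⊕b6⊕b7⊕b10⊕b11⊕b14⊕b15⊕b18⊕b19⊕b22⊕b23⊕b26⊕b27⊕b30⊕b31 = 0⊕1⊕1⊕0⊕0⊕1⊕0⊕0⊕0⊕1⊕1⊕1⊕1⊕0⊕1⊕0 = 0
s4: b4⊕b5⊕b6⊕b7⊕b12⊕b13⊕b14⊕b15⊕b20⊕b21⊕b22⊕b23⊕b28⊕b29⊕b30⊕b31 = 1⊕0⊕1⊕0⊕1⊕0⊕0⊕0⊕1⊕0⊕1⊕1⊕0⊕1⊕1⊕0 = 0
s8: b8⊕b9⊕b10⊕b11⊕b12⊕b13⊕b14⊕b15⊕b24⊕b25⊕b26⊕b27⊕b28⊕b29⊕b30⊕b31 = 1⊕0⊕0⊕1⊕1⊕0⊕0⊕0⊕0⊕1⊕1⊕0⊕0⊕1⊕1⊕0 = 1
s16: b16⊕b17⊕b18⊕b19⊕b20⊕b21⊕b22⊕b23⊕b24⊕b25⊕b26⊕b27⊕b28⊕b29⊕b30⊕b31 = 0⊕0⊕0⊕1⊕1⊕0⊕1⊕1⊕0⊕1⊕1⊕0⊕0⊕1⊕1⊕0 = 0
Syndrome (s16...s1) = 01000 → position 8.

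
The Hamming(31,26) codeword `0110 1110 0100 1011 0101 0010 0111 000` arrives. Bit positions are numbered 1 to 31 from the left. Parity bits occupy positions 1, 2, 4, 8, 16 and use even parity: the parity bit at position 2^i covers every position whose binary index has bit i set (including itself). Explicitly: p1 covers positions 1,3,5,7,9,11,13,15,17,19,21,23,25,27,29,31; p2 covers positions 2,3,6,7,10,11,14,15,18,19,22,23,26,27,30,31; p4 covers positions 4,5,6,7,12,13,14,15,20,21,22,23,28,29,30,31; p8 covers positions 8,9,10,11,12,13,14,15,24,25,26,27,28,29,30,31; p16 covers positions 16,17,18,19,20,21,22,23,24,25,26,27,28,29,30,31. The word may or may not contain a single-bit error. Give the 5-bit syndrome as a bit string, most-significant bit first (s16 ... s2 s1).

10001

s1: b1⊕b3⊕b5⊕b7⊕b9⊕b11⊕b13⊕b15⊕b17⊕b19⊕b21⊕b23⊕b25⊕b27⊕b29⊕b31 = 0⊕1⊕1⊕1⊕0⊕0⊕1⊕1⊕0⊕0⊕0⊕1⊕0⊕1⊕0⊕0 = 1
s2: b2⊕b3⊕b6⊕b7⊕b10⊕b11⊕b14⊕b15⊕b18⊕b19⊕b22⊕b23⊕b26⊕b27⊕b30⊕b31 = 1⊕1⊕1⊕1⊕1⊕0⊕0⊕1⊕1⊕0⊕0⊕1⊕1⊕1⊕0⊕0 = 0
s4: b4⊕b5⊕b6⊕b7⊕b12⊕b13⊕b14⊕b15⊕b20⊕b21⊕b22⊕b23⊕b28⊕b29⊕b30⊕b31 = 0⊕1⊕1⊕1⊕0⊕1⊕0⊕1⊕1⊕0⊕0⊕1⊕1⊕0⊕0⊕0 = 0
s8: b8⊕b9⊕b10⊕b11⊕b12⊕b13⊕b14⊕b15⊕b24⊕b25⊕b26⊕b27⊕b28⊕b29⊕b30⊕b31 = 0⊕0⊕1⊕0⊕0⊕1⊕0⊕1⊕0⊕0⊕1⊕1⊕1⊕0⊕0⊕0 = 0
s16: b16⊕b17⊕b18⊕b19⊕b20⊕b21⊕b22⊕b23⊕b24⊕b25⊕b26⊕b27⊕b28⊕b29⊕b30⊕b31 = 1⊕0⊕1⊕0⊕1⊕0⊕0⊕1⊕0⊕0⊕1⊕1⊕1⊕0⊕0⊕0 = 1
Syndrome (s16...s1) = 10001 → position 17.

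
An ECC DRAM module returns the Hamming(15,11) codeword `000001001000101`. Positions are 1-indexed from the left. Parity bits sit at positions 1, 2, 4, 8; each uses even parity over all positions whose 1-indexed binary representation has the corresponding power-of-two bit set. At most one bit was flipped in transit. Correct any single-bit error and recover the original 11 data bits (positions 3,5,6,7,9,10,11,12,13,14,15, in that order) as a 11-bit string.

s1: b1⊕b3⊕b5⊕b7⊕b9⊕b11⊕b13⊕b15 = 0⊕0⊕0⊕0⊕1⊕0⊕1⊕1 = 1
s2: b2⊕b3⊕b6⊕b7⊕b10⊕b11⊕b14⊕b15 = 0⊕0⊕1⊕0⊕0⊕0⊕0⊕1 = 0
s4: b4⊕b5⊕b6⊕b7⊕b12⊕b13⊕b14⊕b15 = 0⊕0⊕1⊕0⊕0⊕1⊕0⊕1 = 1
s8: b8⊕b9⊕b10⊕b11⊕b12⊕b13⊕b14⊕b15 = 0⊕1⊕0⊕0⊕0⊕1⊕0⊕1 = 1
Syndrome (s8...s1) = 1101 → position 13.
Flip bit 13: corrected codeword = 000001001000001
Data bits at positions 3,5,6,7,9,10,11,12,13,14,15: 00101000001

00101000001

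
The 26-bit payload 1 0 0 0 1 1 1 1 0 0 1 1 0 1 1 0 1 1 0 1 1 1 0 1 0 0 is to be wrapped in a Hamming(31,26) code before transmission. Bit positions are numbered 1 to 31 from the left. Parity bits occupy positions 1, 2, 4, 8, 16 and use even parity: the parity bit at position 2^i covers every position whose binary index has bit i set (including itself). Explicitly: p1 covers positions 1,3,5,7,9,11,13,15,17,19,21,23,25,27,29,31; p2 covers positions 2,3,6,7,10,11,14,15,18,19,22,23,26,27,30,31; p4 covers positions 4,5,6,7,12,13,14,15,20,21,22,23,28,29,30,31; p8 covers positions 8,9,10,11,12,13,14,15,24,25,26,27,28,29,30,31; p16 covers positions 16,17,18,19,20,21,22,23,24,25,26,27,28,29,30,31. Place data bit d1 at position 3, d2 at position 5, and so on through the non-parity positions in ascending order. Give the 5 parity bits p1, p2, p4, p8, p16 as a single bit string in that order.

Place data bits at non-power-of-two positions: b3=1, b5=0, b6=0, b7=0, b9=1, b10=1, b11=1, b12=1, b13=0, b14=0, b15=1, b17=1, b18=0, b19=1, b20=1, b21=0, b22=1, b23=1, b24=0, b25=1, b26=1, b27=1, b28=0, b29=1, b30=0, b31=0.
p1 = XOR of data positions {3,5,7,9,11,13,15,17,19,21,23,25,27,29,31} = 1⊕0⊕0⊕1⊕1⊕0⊕1⊕1⊕1⊕0⊕1⊕1⊕1⊕1⊕0 = 0
p2 = XOR of data positions {3,6,7,10,11,14,15,18,19,22,23,26,27,30,31} = 1⊕0⊕0⊕1⊕1⊕0⊕1⊕0⊕1⊕1⊕1⊕1⊕1⊕0⊕0 = 1
p4 = XOR of data positions {5,6,7,12,13,14,15,20,21,22,23,28,29,30,31} = 0⊕0⊕0⊕1⊕0⊕0⊕1⊕1⊕0⊕1⊕1⊕0⊕1⊕0⊕0 = 0
p8 = XOR of data positions {9,10,11,12,13,14,15,24,25,26,27,28,29,30,31} = 1⊕1⊕1⊕1⊕0⊕0⊕1⊕0⊕1⊕1⊕1⊕0⊕1⊕0⊕0 = 1
p16 = XOR of data positions {17,18,19,20,21,22,23,24,25,26,27,28,29,30,31} = 1⊕0⊕1⊕1⊕0⊕1⊕1⊕0⊕1⊕1⊕1⊕0⊕1⊕0⊕0 = 1
Parity bits p1,p2,p4,p8,p16 = 01011

01011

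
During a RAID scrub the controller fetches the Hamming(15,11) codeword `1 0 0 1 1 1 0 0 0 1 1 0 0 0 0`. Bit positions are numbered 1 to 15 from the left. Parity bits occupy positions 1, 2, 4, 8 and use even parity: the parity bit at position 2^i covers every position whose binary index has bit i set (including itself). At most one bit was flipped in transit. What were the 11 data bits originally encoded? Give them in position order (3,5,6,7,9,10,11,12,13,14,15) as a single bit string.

s1: b1⊕b3⊕b5⊕b7⊕b9⊕b11⊕b13⊕b15 = 1⊕0⊕1⊕0⊕0⊕1⊕0⊕0 = 1
s2: b2⊕b3⊕b6⊕b7⊕b10⊕b11⊕b14⊕b15 = 0⊕0⊕1⊕0⊕1⊕1⊕0⊕0 = 1
s4: b4⊕b5⊕b6⊕b7⊕b12⊕b13⊕b14⊕b15 = 1⊕1⊕1⊕0⊕0⊕0⊕0⊕0 = 1
s8: b8⊕b9⊕b10⊕b11⊕b12⊕b13⊕b14⊕b15 = 0⊕0⊕1⊕1⊕0⊕0⊕0⊕0 = 0
Syndrome (s8...s1) = 0111 → position 7.
Flip bit 7: corrected codeword = 100111100110000
Data bits at positions 3,5,6,7,9,10,11,12,13,14,15: 01110110000

01110110000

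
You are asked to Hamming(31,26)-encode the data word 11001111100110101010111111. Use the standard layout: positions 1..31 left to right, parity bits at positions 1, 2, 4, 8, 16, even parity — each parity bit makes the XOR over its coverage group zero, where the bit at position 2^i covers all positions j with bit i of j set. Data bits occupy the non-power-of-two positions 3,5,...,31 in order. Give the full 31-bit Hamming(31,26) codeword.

Place data bits at non-power-of-two positions: b3=1, b5=1, b6=0, b7=0, b9=1, b10=1, b11=1, b12=1, b13=1, b14=0, b15=0, b17=1, b18=1, b19=0, b20=1, b21=0, b22=1, b23=0, b24=1, b25=0, b26=1, b27=1, b28=1, b29=1, b30=1, b31=1.
p1 = XOR of data positions {3,5,7,9,11,13,15,17,19,21,23,25,27,29,31} = 1⊕1⊕0⊕1⊕1⊕1⊕0⊕1⊕0⊕0⊕0⊕0⊕1⊕1⊕1 = 1
p2 = XOR of data positions {3,6,7,10,11,14,15,18,19,22,23,26,27,30,31} = 1⊕0⊕0⊕1⊕1⊕0⊕0⊕1⊕0⊕1⊕0⊕1⊕1⊕1⊕1 = 1
p4 = XOR of data positions {5,6,7,12,13,14,15,20,21,22,23,28,29,30,31} = 1⊕0⊕0⊕1⊕1⊕0⊕0⊕1⊕0⊕1⊕0⊕1⊕1⊕1⊕1 = 1
p8 = XOR of data positions {9,10,11,12,13,14,15,24,25,26,27,28,29,30,31} = 1⊕1⊕1⊕1⊕1⊕0⊕0⊕1⊕0⊕1⊕1⊕1⊕1⊕1⊕1 = 0
p16 = XOR of data positions {17,18,19,20,21,22,23,24,25,26,27,28,29,30,31} = 1⊕1⊕0⊕1⊕0⊕1⊕0⊕1⊕0⊕1⊕1⊕1⊕1⊕1⊕1 = 1
Codeword b1..b31 = 1111100011111001110101010111111

1111100011111001110101010111111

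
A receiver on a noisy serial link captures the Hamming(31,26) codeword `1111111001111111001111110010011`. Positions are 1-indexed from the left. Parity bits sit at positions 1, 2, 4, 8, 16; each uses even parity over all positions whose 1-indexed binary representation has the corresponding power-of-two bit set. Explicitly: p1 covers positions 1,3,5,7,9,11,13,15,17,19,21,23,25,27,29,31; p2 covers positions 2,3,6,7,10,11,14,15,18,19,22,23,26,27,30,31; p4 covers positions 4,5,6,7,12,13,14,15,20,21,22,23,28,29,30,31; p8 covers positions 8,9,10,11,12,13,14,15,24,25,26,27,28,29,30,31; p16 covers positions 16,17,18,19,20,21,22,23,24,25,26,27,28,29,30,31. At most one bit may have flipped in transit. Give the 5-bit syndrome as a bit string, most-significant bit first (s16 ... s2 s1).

s1: b1⊕b3⊕b5⊕b7⊕b9⊕b11⊕b13⊕b15⊕b17⊕b19⊕b21⊕b23⊕b25⊕b27⊕b29⊕b31 = 1⊕1⊕1⊕1⊕0⊕1⊕1⊕1⊕0⊕1⊕1⊕1⊕0⊕1⊕0⊕1 = 0
s2: b2⊕b3⊕b6⊕b7⊕b10⊕b11⊕b14⊕b15⊕b18⊕b19⊕b22⊕b23⊕b26⊕b27⊕b30⊕b31 = 1⊕1⊕1⊕1⊕1⊕1⊕1⊕1⊕0⊕1⊕1⊕1⊕0⊕1⊕1⊕1 = 0
s4: b4⊕b5⊕b6⊕b7⊕b12⊕b13⊕b14⊕b15⊕b20⊕b21⊕b22⊕b23⊕b28⊕b29⊕b30⊕b31 = 1⊕1⊕1⊕1⊕1⊕1⊕1⊕1⊕1⊕1⊕1⊕1⊕0⊕0⊕1⊕1 = 0
s8: b8⊕b9⊕b10⊕b11⊕b12⊕b13⊕b14⊕b15⊕b24⊕b25⊕b26⊕b27⊕b28⊕b29⊕b30⊕b31 = 0⊕0⊕1⊕1⊕1⊕1⊕1⊕1⊕1⊕0⊕0⊕1⊕0⊕0⊕1⊕1 = 0
s16: b16⊕b17⊕b18⊕b19⊕b20⊕b21⊕b22⊕b23⊕b24⊕b25⊕b26⊕b27⊕b28⊕b29⊕b30⊕b31 = 1⊕0⊕0⊕1⊕1⊕1⊕1⊕1⊕1⊕0⊕0⊕1⊕0⊕0⊕1⊕1 = 0
Syndrome (s16...s1) = 00000 → position 0 (no error).

00000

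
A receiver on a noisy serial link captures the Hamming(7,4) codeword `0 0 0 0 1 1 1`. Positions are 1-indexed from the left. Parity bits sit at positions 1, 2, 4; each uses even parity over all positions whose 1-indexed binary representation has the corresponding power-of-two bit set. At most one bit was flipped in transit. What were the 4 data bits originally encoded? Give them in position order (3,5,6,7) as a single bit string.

s1: b1⊕b3⊕b5⊕b7 = 0⊕0⊕1⊕1 = 0
s2: b2⊕b3⊕b6⊕b7 = 0⊕0⊕1⊕1 = 0
s4: b4⊕b5⊕b6⊕b7 = 0⊕1⊕1⊕1 = 1
Syndrome (s4...s1) = 100 → position 4.
Flip bit 4: corrected codeword = 0001111
Data bits at positions 3,5,6,7: 0111

0111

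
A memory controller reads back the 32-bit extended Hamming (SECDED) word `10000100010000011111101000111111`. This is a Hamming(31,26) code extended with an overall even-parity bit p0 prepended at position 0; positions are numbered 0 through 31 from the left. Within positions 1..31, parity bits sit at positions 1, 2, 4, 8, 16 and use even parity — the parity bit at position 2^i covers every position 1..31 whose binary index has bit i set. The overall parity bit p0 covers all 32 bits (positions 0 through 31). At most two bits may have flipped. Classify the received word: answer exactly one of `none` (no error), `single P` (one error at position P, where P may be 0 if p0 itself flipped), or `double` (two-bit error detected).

s1: b1⊕b3⊕b5⊕b7⊕b9⊕b11⊕b13⊕b15⊕b17⊕b19⊕b21⊕b23⊕b25⊕b27⊕b29⊕b31 = 0⊕0⊕1⊕0⊕1⊕0⊕0⊕1⊕1⊕1⊕0⊕0⊕0⊕1⊕1⊕1 = 0
s2: b2⊕b3⊕b6⊕b7⊕b10⊕b11⊕b14⊕b15⊕b18⊕b19⊕b22⊕b23⊕b26⊕b27⊕b30⊕b31 = 0⊕0⊕0⊕0⊕0⊕0⊕0⊕1⊕1⊕1⊕1⊕0⊕1⊕1⊕1⊕1 = 0
s4: b4⊕b5⊕b6⊕b7⊕b12⊕b13⊕b14⊕b15⊕b20⊕b21⊕b22⊕b23⊕b28⊕b29⊕b30⊕b31 = 0⊕1⊕0⊕0⊕0⊕0⊕0⊕1⊕1⊕0⊕1⊕0⊕1⊕1⊕1⊕1 = 0
s8: b8⊕b9⊕b10⊕b11⊕b12⊕b13⊕b14⊕b15⊕b24⊕b25⊕b26⊕b27⊕b28⊕b29⊕b30⊕b31 = 0⊕1⊕0⊕0⊕0⊕0⊕0⊕1⊕0⊕0⊕1⊕1⊕1⊕1⊕1⊕1 = 0
s16: b16⊕b17⊕b18⊕b19⊕b20⊕b21⊕b22⊕b23⊕b24⊕b25⊕b26⊕b27⊕b28⊕b29⊕b30⊕b31 = 1⊕1⊕1⊕1⊕1⊕0⊕1⊕0⊕0⊕0⊕1⊕1⊕1⊕1⊕1⊕1 = 0
Syndrome (s16...s1) = 00000 → position 0 (no error).
Overall parity (XOR of all 32 bits, including p0): 1⊕0⊕0⊕0⊕0⊕1⊕0⊕0⊕0⊕1⊕0⊕0⊕0⊕0⊕0⊕1⊕1⊕1⊕1⊕1⊕1⊕0⊕1⊕0⊕0⊕0⊕1⊕1⊕1⊕1⊕1⊕1 = 0
Overall=0, syndrome position=0 → no error.

none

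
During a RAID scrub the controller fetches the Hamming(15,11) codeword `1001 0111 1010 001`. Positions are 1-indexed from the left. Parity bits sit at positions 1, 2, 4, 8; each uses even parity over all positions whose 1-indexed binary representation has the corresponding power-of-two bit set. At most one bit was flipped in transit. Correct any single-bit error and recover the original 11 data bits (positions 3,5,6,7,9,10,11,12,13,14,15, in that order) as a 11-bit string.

00111010001

s1: b1⊕b3⊕b5⊕b7⊕b9⊕b11⊕b13⊕b15 = 1⊕0⊕0⊕1⊕1⊕1⊕0⊕1 = 1
s2: b2⊕b3⊕b6⊕b7⊕b10⊕b11⊕b14⊕b15 = 0⊕0⊕1⊕1⊕0⊕1⊕0⊕1 = 0
s4: b4⊕b5⊕b6⊕b7⊕b12⊕b13⊕b14⊕b15 = 1⊕0⊕1⊕1⊕0⊕0⊕0⊕1 = 0
s8: b8⊕b9⊕b10⊕b11⊕b12⊕b13⊕b14⊕b15 = 1⊕1⊕0⊕1⊕0⊕0⊕0⊕1 = 0
Syndrome (s8...s1) = 0001 → position 1.
Flip bit 1: corrected codeword = 000101111010001
Data bits at positions 3,5,6,7,9,10,11,12,13,14,15: 00111010001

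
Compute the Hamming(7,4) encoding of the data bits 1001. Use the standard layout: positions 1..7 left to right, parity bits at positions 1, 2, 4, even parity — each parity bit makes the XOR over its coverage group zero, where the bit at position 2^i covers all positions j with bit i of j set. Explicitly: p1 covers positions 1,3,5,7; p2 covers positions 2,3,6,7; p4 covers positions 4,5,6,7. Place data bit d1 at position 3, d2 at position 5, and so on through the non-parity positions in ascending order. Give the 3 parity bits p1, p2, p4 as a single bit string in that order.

001

Place data bits at non-power-of-two positions: b3=1, b5=0, b6=0, b7=1.
p1 = XOR of data positions {3,5,7} = 1⊕0⊕1 = 0
p2 = XOR of data positions {3,6,7} = 1⊕0⊕1 = 0
p4 = XOR of data positions {5,6,7} = 0⊕0⊕1 = 1
Parity bits p1,p2,p4 = 001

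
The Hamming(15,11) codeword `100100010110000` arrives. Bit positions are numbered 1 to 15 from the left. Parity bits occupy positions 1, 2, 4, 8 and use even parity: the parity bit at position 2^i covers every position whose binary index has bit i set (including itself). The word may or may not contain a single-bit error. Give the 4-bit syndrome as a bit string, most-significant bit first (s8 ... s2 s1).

1100

s1: b1⊕b3⊕b5⊕b7⊕b9⊕b11⊕b13⊕b15 = 1⊕0⊕0⊕0⊕0⊕1⊕0⊕0 = 0
s2: b2⊕b3⊕b6⊕b7⊕b10⊕b11⊕b14⊕b15 = 0⊕0⊕0⊕0⊕1⊕1⊕0⊕0 = 0
s4: b4⊕b5⊕b6⊕b7⊕b12⊕b13⊕b14⊕b15 = 1⊕0⊕0⊕0⊕0⊕0⊕0⊕0 = 1
s8: b8⊕b9⊕b10⊕b11⊕b12⊕b13⊕b14⊕b15 = 1⊕0⊕1⊕1⊕0⊕0⊕0⊕0 = 1
Syndrome (s8...s1) = 1100 → position 12.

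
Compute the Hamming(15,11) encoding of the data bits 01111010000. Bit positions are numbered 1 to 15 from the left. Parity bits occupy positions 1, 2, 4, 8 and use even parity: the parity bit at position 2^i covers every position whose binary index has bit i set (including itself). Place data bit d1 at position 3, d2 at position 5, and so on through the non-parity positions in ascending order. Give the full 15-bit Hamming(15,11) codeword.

Place data bits at non-power-of-two positions: b3=0, b5=1, b6=1, b7=1, b9=1, b10=0, b11=1, b12=0, b13=0, b14=0, b15=0.
p1 = XOR of data positions {3,5,7,9,11,13,15} = 0⊕1⊕1⊕1⊕1⊕0⊕0 = 0
p2 = XOR of data positions {3,6,7,10,11,14,15} = 0⊕1⊕1⊕0⊕1⊕0⊕0 = 1
p4 = XOR of data positions {5,6,7,12,13,14,15} = 1⊕1⊕1⊕0⊕0⊕0⊕0 = 1
p8 = XOR of data positions {9,10,11,12,13,14,15} = 1⊕0⊕1⊕0⊕0⊕0⊕0 = 0
Codeword b1..b15 = 010111101010000

010111101010000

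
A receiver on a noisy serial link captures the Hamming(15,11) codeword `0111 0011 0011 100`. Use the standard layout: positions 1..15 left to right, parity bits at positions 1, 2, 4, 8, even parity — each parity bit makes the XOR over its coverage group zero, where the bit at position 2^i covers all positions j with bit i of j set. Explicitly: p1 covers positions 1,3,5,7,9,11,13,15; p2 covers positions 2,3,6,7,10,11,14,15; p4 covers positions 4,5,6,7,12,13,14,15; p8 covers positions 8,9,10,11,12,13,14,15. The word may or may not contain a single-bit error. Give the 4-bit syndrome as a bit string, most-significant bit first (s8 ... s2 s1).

s1: b1⊕b3⊕b5⊕b7⊕b9⊕b11⊕b13⊕b15 = 0⊕1⊕0⊕1⊕0⊕1⊕1⊕0 = 0
s2: b2⊕b3⊕b6⊕b7⊕b10⊕b11⊕b14⊕b15 = 1⊕1⊕0⊕1⊕0⊕1⊕0⊕0 = 0
s4: b4⊕b5⊕b6⊕b7⊕b12⊕b13⊕b14⊕b15 = 1⊕0⊕0⊕1⊕1⊕1⊕0⊕0 = 0
s8: b8⊕b9⊕b10⊕b11⊕b12⊕b13⊕b14⊕b15 = 1⊕0⊕0⊕1⊕1⊕1⊕0⊕0 = 0
Syndrome (s8...s1) = 0000 → position 0 (no error).

0000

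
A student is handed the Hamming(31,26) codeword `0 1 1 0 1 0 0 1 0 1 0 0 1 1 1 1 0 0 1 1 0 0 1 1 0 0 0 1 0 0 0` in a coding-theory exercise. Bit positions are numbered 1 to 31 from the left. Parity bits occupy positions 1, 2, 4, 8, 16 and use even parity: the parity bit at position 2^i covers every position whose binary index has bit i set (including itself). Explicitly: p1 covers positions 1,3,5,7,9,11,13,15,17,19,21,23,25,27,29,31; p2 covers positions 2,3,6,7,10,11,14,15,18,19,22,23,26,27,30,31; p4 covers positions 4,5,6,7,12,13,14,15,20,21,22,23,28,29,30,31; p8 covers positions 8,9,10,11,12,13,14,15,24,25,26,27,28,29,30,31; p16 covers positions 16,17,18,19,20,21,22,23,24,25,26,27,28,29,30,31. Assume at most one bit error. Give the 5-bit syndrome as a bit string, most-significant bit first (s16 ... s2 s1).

01110

s1: b1⊕b3⊕b5⊕b7⊕b9⊕b11⊕b13⊕b15⊕b17⊕b19⊕b21⊕b23⊕b25⊕b27⊕b29⊕b31 = 0⊕1⊕1⊕0⊕0⊕0⊕1⊕1⊕0⊕1⊕0⊕1⊕0⊕0⊕0⊕0 = 0
s2: b2⊕b3⊕b6⊕b7⊕b10⊕b11⊕b14⊕b15⊕b18⊕b19⊕b22⊕b23⊕b26⊕b27⊕b30⊕b31 = 1⊕1⊕0⊕0⊕1⊕0⊕1⊕1⊕0⊕1⊕0⊕1⊕0⊕0⊕0⊕0 = 1
s4: b4⊕b5⊕b6⊕b7⊕b12⊕b13⊕b14⊕b15⊕b20⊕b21⊕b22⊕b23⊕b28⊕b29⊕b30⊕b31 = 0⊕1⊕0⊕0⊕0⊕1⊕1⊕1⊕1⊕0⊕0⊕1⊕1⊕0⊕0⊕0 = 1
s8: b8⊕b9⊕b10⊕b11⊕b12⊕b13⊕b14⊕b15⊕b24⊕b25⊕b26⊕b27⊕b28⊕b29⊕b30⊕b31 = 1⊕0⊕1⊕0⊕0⊕1⊕1⊕1⊕1⊕0⊕0⊕0⊕1⊕0⊕0⊕0 = 1
s16: b16⊕b17⊕b18⊕b19⊕b20⊕b21⊕b22⊕b23⊕b24⊕b25⊕b26⊕b27⊕b28⊕b29⊕b30⊕b31 = 1⊕0⊕0⊕1⊕1⊕0⊕0⊕1⊕1⊕0⊕0⊕0⊕1⊕0⊕0⊕0 = 0
Syndrome (s16...s1) = 01110 → position 14.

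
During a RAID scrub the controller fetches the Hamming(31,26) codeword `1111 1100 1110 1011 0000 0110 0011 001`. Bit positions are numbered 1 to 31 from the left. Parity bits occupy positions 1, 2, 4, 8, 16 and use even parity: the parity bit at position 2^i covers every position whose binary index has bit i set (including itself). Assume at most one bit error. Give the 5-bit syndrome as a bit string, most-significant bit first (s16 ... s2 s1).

s1: b1⊕b3⊕b5⊕b7⊕b9⊕b11⊕b13⊕b15⊕b17⊕b19⊕b21⊕b23⊕b25⊕b27⊕b29⊕b31 = 1⊕1⊕1⊕0⊕1⊕1⊕1⊕1⊕0⊕0⊕0⊕1⊕0⊕1⊕0⊕1 = 0
s2: b2⊕b3⊕b6⊕b7⊕b10⊕b11⊕b14⊕b15⊕b18⊕b19⊕b22⊕b23⊕b26⊕b27⊕b30⊕b31 = 1⊕1⊕1⊕0⊕1⊕1⊕0⊕1⊕0⊕0⊕1⊕1⊕0⊕1⊕0⊕1 = 0
s4: b4⊕b5⊕b6⊕b7⊕b12⊕b13⊕b14⊕b15⊕b20⊕b21⊕b22⊕b23⊕b28⊕b29⊕b30⊕b31 = 1⊕1⊕1⊕0⊕0⊕1⊕0⊕1⊕0⊕0⊕1⊕1⊕1⊕0⊕0⊕1 = 1
s8: b8⊕b9⊕b10⊕b11⊕b12⊕b13⊕b14⊕b15⊕b24⊕b25⊕b26⊕b27⊕b28⊕b29⊕b30⊕b31 = 0⊕1⊕1⊕1⊕0⊕1⊕0⊕1⊕0⊕0⊕0⊕1⊕1⊕0⊕0⊕1 = 0
s16: b16⊕b17⊕b18⊕b19⊕b20⊕b21⊕b22⊕b23⊕b24⊕b25⊕b26⊕b27⊕b28⊕b29⊕b30⊕b31 = 1⊕0⊕0⊕0⊕0⊕0⊕1⊕1⊕0⊕0⊕0⊕1⊕1⊕0⊕0⊕1 = 0
Syndrome (s16...s1) = 00100 → position 4.

00100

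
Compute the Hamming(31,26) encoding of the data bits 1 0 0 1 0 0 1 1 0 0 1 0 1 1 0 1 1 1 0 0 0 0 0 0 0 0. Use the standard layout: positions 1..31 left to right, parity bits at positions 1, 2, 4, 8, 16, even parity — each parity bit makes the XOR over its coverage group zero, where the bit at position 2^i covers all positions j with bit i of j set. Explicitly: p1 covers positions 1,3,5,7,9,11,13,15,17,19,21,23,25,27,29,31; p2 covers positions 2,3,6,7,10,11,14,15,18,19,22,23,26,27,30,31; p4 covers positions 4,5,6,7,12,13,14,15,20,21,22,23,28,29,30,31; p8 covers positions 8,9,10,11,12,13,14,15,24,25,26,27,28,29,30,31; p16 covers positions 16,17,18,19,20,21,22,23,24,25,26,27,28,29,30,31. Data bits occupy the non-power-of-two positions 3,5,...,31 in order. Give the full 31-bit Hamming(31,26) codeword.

1010001100110011011011100000000

Place data bits at non-power-of-two positions: b3=1, b5=0, b6=0, b7=1, b9=0, b10=0, b11=1, b12=1, b13=0, b14=0, b15=1, b17=0, b18=1, b19=1, b20=0, b21=1, b22=1, b23=1, b24=0, b25=0, b26=0, b27=0, b28=0, b29=0, b30=0, b31=0.
p1 = XOR of data positions {3,5,7,9,11,13,15,17,19,21,23,25,27,29,31} = 1⊕0⊕1⊕0⊕1⊕0⊕1⊕0⊕1⊕1⊕1⊕0⊕0⊕0⊕0 = 1
p2 = XOR of data positions {3,6,7,10,11,14,15,18,19,22,23,26,27,30,31} = 1⊕0⊕1⊕0⊕1⊕0⊕1⊕1⊕1⊕1⊕1⊕0⊕0⊕0⊕0 = 0
p4 = XOR of data positions {5,6,7,12,13,14,15,20,21,22,23,28,29,30,31} = 0⊕0⊕1⊕1⊕0⊕0⊕1⊕0⊕1⊕1⊕1⊕0⊕0⊕0⊕0 = 0
p8 = XOR of data positions {9,10,11,12,13,14,15,24,25,26,27,28,29,30,31} = 0⊕0⊕1⊕1⊕0⊕0⊕1⊕0⊕0⊕0⊕0⊕0⊕0⊕0⊕0 = 1
p16 = XOR of data positions {17,18,19,20,21,22,23,24,25,26,27,28,29,30,31} = 0⊕1⊕1⊕0⊕1⊕1⊕1⊕0⊕0⊕0⊕0⊕0⊕0⊕0⊕0 = 1
Codeword b1..b31 = 1010001100110011011011100000000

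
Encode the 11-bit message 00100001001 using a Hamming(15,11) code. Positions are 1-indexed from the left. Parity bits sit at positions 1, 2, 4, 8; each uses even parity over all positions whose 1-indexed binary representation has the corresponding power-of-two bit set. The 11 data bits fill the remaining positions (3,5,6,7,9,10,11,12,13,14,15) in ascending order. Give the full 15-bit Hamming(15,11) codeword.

Place data bits at non-power-of-two positions: b3=0, b5=0, b6=1, b7=0, b9=0, b10=0, b11=0, b12=1, b13=0, b14=0, b15=1.
p1 = XOR of data positions {3,5,7,9,11,13,15} = 0⊕0⊕0⊕0⊕0⊕0⊕1 = 1
p2 = XOR of data positions {3,6,7,10,11,14,15} = 0⊕1⊕0⊕0⊕0⊕0⊕1 = 0
p4 = XOR of data positions {5,6,7,12,13,14,15} = 0⊕1⊕0⊕1⊕0⊕0⊕1 = 1
p8 = XOR of data positions {9,10,11,12,13,14,15} = 0⊕0⊕0⊕1⊕0⊕0⊕1 = 0
Codeword b1..b15 = 100101000001001

100101000001001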